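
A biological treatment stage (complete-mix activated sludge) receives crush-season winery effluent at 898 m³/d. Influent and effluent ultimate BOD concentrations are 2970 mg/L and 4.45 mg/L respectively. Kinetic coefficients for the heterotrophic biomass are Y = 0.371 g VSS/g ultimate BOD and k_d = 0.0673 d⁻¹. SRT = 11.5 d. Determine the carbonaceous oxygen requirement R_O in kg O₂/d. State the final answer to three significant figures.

Correct the yield for decay: Y_obs = Y/(1 + k_d θ_c) = 0.371 / (1 + 0.0673 × 11.5) = 0.371 / 1.774 = 0.2091.
Substrate removed = Q·(S₀ − S) = 898 m³/d × (2970 − 4.45) g/m³ = 2.66×10^6 g/d = 2663 kg/d.
Net sludge production P_X = 0.2091 × 2663 = 556.9 kg VSS/d.
R_O = Q·(S₀ − S) − 1.42·P_X = 2663 − 1.42 × 556.9 = 1872 kg O₂/d.

R_O ≈ 1870 kg O₂/d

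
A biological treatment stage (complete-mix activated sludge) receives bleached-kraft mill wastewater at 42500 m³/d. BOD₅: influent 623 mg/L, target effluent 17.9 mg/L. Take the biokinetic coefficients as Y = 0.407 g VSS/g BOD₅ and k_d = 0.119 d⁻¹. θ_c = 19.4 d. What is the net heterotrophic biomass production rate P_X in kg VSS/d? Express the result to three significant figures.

The observed yield is Y_obs = Y/(1 + k_d·θ_c) = 0.407 / (1 + 0.119 × 19.4) = 0.407 / 3.309 = 0.1230 g VSS per g BOD₅ removed.
ΔS = 623 − 17.9 = 605.1 mg/L, so the substrate removal rate is 42500 × 605.1/1000 = 25717 kg BOD₅/d.
Biomass produced: P_X = Y_obs·Q·ΔS = 0.1230 × 25717 ≈ 3163 kg VSS/d.

P_X ≈ 3160 kg VSS/d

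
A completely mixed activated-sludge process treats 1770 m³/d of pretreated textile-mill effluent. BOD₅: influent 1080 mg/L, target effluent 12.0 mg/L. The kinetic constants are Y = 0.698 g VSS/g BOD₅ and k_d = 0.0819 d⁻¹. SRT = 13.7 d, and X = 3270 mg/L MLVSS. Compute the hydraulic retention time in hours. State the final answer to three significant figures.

τ ≈ 35.3 h

From the SRT design equation V = Y Q (S₀−S) θ_c / [X (1 + k_d θ_c)] = 0.698 × 1770 × (1080 − 12.0) × 13.7 / [3270 × (1 + 0.0819 × 13.7)] = 1.81×10^7 / 6939 = 2605 m³.
HRT = V/Q = 2605 m³ / 1770 m³·d⁻¹ = 1.472 d × 24 = 35.32 h.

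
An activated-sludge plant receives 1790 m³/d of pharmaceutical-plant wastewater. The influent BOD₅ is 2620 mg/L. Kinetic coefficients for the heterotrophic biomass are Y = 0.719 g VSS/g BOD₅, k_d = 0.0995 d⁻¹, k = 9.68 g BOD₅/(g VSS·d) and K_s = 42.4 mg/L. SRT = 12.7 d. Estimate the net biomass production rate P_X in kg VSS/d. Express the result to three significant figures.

Effluent substrate depends only on kinetics and SRT: S = K_s(1 + k_d θ_c) / [θ_c(Yk − k_d) − 1] = 42.4 × (1 + 0.0995 × 12.7) / [12.7 × (0.719 × 9.68 − 0.0995) − 1] = 95.98 / 86.13 = 1.114 mg/L.
Correct the yield for decay: Y_obs = Y/(1 + k_d θ_c) = 0.719 / (1 + 0.0995 × 12.7) = 0.719 / 2.264 = 0.3176.
Mass of BOD₅ removed per day: Q(S₀ − S) = 1790 × 2619 g/m³ = 4688 kg/d.
P_X = Y_obs · Q(S₀ − S) = 0.3176 × 4688 = 1489 kg VSS/d.

P_X ≈ 1490 kg VSS/d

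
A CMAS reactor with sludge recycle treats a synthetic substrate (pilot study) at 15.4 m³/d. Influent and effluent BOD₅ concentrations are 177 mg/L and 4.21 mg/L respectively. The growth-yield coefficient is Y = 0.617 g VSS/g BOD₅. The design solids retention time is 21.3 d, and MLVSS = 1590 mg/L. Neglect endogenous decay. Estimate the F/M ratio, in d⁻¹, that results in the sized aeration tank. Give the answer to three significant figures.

F/M ≈ 0.0779 d⁻¹

V·X = Y·Q·ΔS·θ_c gives V = 0.617 × 15.4 × (177 − 4.21) × 21.3 / 1590 = 21.99 m³.
Food-to-microorganism ratio F/M = Q S₀ / (V X) = 15.4 × 177 / (21.99 × 1590) = 0.07795 d⁻¹.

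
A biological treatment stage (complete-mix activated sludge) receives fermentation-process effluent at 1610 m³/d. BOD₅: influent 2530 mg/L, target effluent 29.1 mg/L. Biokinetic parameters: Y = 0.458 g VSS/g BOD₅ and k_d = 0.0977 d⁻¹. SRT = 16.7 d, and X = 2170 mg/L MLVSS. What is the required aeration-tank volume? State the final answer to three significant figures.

V ≈ 5390 m³

Steady-state biomass mass balance: V·X·(1 + k_d·θ_c) = Y·Q·(S₀ − S)·θ_c, so V = 0.458 × 1610 × (2530 − 29.1) × 16.7 / [2170 × (1 + 0.0977 × 16.7)] = 3.08×10^7 / 5711 = 5393 m³.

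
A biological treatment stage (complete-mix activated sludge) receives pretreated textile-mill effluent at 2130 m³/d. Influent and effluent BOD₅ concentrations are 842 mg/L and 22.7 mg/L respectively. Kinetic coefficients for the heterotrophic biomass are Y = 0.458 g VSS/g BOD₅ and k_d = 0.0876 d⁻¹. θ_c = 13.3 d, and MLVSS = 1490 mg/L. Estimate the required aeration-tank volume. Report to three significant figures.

From the SRT design equation V = Y Q (S₀−S) θ_c / [X (1 + k_d θ_c)] = 0.458 × 2130 × (842 − 22.7) × 13.3 / [1490 × (1 + 0.0876 × 13.3)] = 1.06×10^7 / 3226 = 3295 m³.

V ≈ 3300 m³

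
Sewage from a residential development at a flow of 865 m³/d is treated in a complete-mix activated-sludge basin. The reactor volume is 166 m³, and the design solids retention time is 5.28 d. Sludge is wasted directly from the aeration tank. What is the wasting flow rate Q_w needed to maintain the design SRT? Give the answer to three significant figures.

With mixed-liquor wasting, θ_c = V/Q_w, so Q_w = V/θ_c = 166.0/5.28 = 31.44 m³/d.

Q_w ≈ 31.4 m³/d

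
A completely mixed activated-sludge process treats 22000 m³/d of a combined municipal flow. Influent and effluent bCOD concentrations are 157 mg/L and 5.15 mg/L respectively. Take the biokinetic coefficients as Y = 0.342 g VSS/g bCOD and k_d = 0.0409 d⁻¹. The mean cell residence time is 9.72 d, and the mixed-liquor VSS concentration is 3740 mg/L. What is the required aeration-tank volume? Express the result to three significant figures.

Steady-state biomass mass balance: V·X·(1 + k_d·θ_c) = Y·Q·(S₀ − S)·θ_c, so V = 0.342 × 22000 × (157 − 5.15) × 9.72 / [3740 × (1 + 0.0409 × 9.72)] = 1.11×10^7 / 5227 = 2125 m³.

V ≈ 2120 m³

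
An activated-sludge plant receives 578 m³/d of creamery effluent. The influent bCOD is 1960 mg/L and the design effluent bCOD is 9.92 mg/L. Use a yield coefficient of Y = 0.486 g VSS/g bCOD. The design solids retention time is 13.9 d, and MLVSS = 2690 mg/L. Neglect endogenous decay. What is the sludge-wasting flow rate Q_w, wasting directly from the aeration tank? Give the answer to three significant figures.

Q_w ≈ 204 m³/d

V·X = Y·Q·ΔS·θ_c gives V = 0.486 × 578 × (1960 − 9.92) × 13.9 / 2690 = 2831 m³.
With mixed-liquor wasting, θ_c = V/Q_w, so Q_w = V/θ_c = 2831/13.9 = 203.6 m³/d.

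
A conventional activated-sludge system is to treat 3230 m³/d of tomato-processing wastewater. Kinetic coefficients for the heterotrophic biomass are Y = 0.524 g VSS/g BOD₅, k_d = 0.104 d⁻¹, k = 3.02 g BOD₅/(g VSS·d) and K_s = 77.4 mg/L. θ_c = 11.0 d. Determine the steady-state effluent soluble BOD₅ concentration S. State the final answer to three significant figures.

For a completely mixed reactor with recycle the Lawrence–McCarty relation gives S = K_s·(1 + k_d·θ_c) / [θ_c·(Y·k − k_d) − 1] = 77.4 × (1 + 0.104 × 11.0) / [11.0 × (0.524 × 3.02 − 0.104) − 1] = 165.9 / 15.26 = 10.87 mg/L.

S ≈ 10.9 mg/L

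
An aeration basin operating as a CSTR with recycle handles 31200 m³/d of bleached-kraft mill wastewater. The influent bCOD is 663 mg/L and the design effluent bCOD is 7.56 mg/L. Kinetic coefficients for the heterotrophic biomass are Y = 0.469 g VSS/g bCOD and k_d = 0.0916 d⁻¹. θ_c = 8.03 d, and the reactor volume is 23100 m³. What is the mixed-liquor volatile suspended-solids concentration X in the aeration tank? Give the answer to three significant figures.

From V·X·(1 + k_d·θ_c) = Y·Q·(S₀ − S)·θ_c: X = 0.469 × 31200 × (663 − 7.56) × 8.03 / [23100 × (1 + 0.0916 × 8.03)] = 1921 mg/L.

X ≈ 1920 mg/L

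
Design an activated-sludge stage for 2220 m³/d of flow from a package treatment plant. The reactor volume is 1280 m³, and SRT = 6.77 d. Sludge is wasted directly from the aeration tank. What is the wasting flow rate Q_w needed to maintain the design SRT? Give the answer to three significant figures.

Q_w ≈ 189 m³/d

With mixed-liquor wasting, θ_c = V/Q_w, so Q_w = V/θ_c = 1280/6.77 = 189.1 m³/d.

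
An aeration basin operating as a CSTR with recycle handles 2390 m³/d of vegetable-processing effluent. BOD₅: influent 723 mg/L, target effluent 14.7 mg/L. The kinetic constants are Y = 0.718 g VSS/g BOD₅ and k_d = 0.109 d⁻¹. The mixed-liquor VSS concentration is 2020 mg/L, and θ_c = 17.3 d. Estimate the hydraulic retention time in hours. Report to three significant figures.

Rearranging the biomass balance for a CMAS with decay, V = Y·Q·ΔS·θ_c / [X·(1+k_d θ_c)] = 0.718 × 2390 × (723 − 14.7) × 17.3 / [2020 × (1 + 0.109 × 17.3)] = 2.1×10^7 / 5829 = 3607 m³.
HRT = V/Q = 3607 m³ / 2390 m³·d⁻¹ = 1.509 d × 24 = 36.22 h.

τ ≈ 36.2 h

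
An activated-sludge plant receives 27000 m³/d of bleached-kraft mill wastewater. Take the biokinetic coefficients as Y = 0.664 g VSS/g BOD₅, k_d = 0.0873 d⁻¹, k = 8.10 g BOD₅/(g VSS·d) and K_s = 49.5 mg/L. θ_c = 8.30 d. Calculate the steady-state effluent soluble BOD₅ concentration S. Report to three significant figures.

Effluent substrate depends only on kinetics and SRT: S = K_s(1 + k_d θ_c) / [θ_c(Yk − k_d) − 1] = 49.5 × (1 + 0.0873 × 8.30) / [8.30 × (0.664 × 8.10 − 0.0873) − 1] = 85.37 / 42.92 = 1.989 mg/L.

S ≈ 1.99 mg/L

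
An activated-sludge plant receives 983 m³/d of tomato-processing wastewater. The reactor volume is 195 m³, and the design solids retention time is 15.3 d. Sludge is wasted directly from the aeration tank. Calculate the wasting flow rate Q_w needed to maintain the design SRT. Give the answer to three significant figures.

For wasting at MLVSS concentration, Q_w = V/θ_c = 195.0/15.3 = 12.75 m³/d.

Q_w ≈ 12.7 m³/d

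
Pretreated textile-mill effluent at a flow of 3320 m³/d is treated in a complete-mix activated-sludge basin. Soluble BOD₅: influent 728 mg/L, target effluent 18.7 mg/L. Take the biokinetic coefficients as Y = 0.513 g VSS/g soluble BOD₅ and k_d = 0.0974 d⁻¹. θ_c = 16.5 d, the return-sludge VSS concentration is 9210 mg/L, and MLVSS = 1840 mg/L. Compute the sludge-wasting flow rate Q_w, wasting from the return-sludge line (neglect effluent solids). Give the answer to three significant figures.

Steady-state biomass mass balance: V·X·(1 + k_d·θ_c) = Y·Q·(S₀ − S)·θ_c, so V = 0.513 × 3320 × (728 − 18.7) × 16.5 / [1840 × (1 + 0.0974 × 16.5)] = 1.99×10^7 / 4797 = 4155 m³.
Q_w = (V·X)/(θ_c X_r) = 4155 × 1840 / (16.5 × 9210) = 50.31 m³/d.

Q_w ≈ 50.3 m³/d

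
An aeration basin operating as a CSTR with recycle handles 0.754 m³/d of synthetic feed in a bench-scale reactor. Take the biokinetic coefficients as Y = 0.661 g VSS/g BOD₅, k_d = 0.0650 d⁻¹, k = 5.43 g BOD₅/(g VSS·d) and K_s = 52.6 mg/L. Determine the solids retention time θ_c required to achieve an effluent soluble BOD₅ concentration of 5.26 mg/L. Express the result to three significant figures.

θ_c ≈ 3.83 d

From 1/θ_c = Y·k·S/(K_s + S) − k_d: Y·k·S/(K_s+S) = 0.661 × 5.43 × 5.26 / (52.6 + 5.26) = 0.3263 d⁻¹.
1/θ_c = 0.3263 − 0.0650 = 0.2613 d⁻¹, so θ_c = 3.827 d.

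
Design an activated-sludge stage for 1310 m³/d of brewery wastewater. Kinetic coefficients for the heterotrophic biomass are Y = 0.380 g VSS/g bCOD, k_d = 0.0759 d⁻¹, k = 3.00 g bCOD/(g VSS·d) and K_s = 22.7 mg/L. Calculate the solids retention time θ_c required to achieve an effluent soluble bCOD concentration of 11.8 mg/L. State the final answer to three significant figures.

θ_c ≈ 3.18 d

From 1/θ_c = Y·k·S/(K_s + S) − k_d: Y·k·S/(K_s+S) = 0.380 × 3.00 × 11.8 / (22.7 + 11.8) = 0.3899 d⁻¹.
Then 1/θ_c = μ − k_d = 0.3899 − 0.0759 = 0.3140 d⁻¹, giving θ_c = 3.185 d.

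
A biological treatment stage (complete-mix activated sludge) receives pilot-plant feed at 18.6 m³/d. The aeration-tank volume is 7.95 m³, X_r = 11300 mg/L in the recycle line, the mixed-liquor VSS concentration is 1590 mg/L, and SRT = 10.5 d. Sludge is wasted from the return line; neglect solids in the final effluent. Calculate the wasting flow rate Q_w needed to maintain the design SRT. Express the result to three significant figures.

Q_w ≈ 0.107 m³/d

θ_c = V·X/(Q_w·X_r) when wasting from the recycle, so Q_w = V·X/(θ_c·X_r) = 7.950 × 1590 / (10.5 × 11300) = 0.1065 m³/d.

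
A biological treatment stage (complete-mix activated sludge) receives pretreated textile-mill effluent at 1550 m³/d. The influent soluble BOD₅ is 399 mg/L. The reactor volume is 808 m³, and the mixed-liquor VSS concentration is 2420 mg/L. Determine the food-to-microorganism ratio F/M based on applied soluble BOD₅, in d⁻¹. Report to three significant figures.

Food-to-microorganism ratio F/M = Q S₀ / (V X) = 1550 × 399 / (808.0 × 2420) = 0.3163 d⁻¹.

F/M ≈ 0.316 d⁻¹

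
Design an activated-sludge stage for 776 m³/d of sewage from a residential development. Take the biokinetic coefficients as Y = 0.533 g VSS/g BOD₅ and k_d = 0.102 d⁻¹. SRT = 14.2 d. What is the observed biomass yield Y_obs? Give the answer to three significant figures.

Y_obs ≈ 0.218 g VSS/g BOD₅

Correct the yield for decay: Y_obs = Y/(1 + k_d θ_c) = 0.533 / (1 + 0.102 × 14.2) = 0.533 / 2.448 = 0.2177.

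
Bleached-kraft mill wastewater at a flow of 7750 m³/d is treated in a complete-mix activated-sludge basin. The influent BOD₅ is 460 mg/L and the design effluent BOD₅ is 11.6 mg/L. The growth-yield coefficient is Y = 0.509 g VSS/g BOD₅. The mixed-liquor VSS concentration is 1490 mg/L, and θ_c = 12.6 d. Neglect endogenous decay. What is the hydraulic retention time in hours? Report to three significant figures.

τ ≈ 46.3 h

V·X = Y·Q·ΔS·θ_c gives V = 0.509 × 7750 × (460 − 11.6) × 12.6 / 1490 = 14958 m³.
Hydraulic retention time τ = V/Q = 14958 / 7750 = 1.930 d = 46.32 h.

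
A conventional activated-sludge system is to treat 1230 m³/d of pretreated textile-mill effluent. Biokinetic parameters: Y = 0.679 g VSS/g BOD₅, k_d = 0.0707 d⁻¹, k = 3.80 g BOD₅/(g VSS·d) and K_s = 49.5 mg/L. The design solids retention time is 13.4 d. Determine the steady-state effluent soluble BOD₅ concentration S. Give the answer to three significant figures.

S ≈ 2.95 mg/L

From the Monod/SRT balance for a CMAS, S = K_s·(1+k_d θ_c)/[θ_c·(Y k − k_d) − 1] = 49.5 × (1 + 0.0707 × 13.4) / [13.4 × (0.679 × 3.80 − 0.0707) − 1] = 96.40 / 32.63 = 2.954 mg/L.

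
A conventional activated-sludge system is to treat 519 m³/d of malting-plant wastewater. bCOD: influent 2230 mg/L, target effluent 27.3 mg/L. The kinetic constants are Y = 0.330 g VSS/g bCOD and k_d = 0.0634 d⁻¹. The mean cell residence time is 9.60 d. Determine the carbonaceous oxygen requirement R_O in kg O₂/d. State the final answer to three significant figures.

R_O ≈ 810 kg O₂/d

Y_obs = Y / (1 + k_d θ_c) = 0.330 / (1 + 0.0634 × 9.60) = 0.330 / 1.609 = 0.2051.
Q·(S₀ − S) = 519 × (2230 − 27.3) × 10⁻³ = 1143 kg/d removed.
Net sludge production P_X = 0.2051 × 1143 = 234.5 kg VSS/d.
R_O = Q·(S₀ − S) − 1.42·P_X = 1143 − 1.42 × 234.5 = 810.2 kg O₂/d.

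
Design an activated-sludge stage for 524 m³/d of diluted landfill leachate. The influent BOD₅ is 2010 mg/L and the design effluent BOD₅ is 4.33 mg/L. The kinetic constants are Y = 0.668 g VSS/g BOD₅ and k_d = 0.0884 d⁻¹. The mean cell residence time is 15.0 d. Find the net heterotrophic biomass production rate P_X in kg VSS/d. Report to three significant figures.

P_X ≈ 302 kg VSS/d

Y_obs = Y / (1 + k_d θ_c) = 0.668 / (1 + 0.0884 × 15.0) = 0.668 / 2.326 = 0.2872.
Q·(S₀ − S) = 524 × (2010 − 4.33) × 10⁻³ = 1051 kg/d removed.
Biomass produced: P_X = Y_obs·Q·ΔS = 0.2872 × 1051 ≈ 301.8 kg VSS/d.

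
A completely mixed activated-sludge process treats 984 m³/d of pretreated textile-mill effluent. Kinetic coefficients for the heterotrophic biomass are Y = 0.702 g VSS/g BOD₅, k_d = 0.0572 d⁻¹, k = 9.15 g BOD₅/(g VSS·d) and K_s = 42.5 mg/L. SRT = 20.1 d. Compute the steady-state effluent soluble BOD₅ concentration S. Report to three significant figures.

S ≈ 0.720 mg/L

For a completely mixed reactor with recycle the Lawrence–McCarty relation gives S = K_s·(1 + k_d·θ_c) / [θ_c·(Y·k − k_d) − 1] = 42.5 × (1 + 0.0572 × 20.1) / [20.1 × (0.702 × 9.15 − 0.0572) − 1] = 91.36 / 127.0 = 0.7196 mg/L.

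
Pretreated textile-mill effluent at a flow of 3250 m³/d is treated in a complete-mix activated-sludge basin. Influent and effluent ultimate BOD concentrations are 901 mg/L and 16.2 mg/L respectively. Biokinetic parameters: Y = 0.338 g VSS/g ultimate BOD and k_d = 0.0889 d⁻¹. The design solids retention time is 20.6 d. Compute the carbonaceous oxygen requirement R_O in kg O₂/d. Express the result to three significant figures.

R_O ≈ 2390 kg O₂/d

Correct the yield for decay: Y_obs = Y/(1 + k_d θ_c) = 0.338 / (1 + 0.0889 × 20.6) = 0.338 / 2.831 = 0.1194.
Mass of ultimate BOD removed per day: Q(S₀ − S) = 3250 × 884.8 g/m³ = 2876 kg/d.
Biomass synthesised: P_X = Y_obs × 2876 = 343.3 kg VSS/d.
R_O = Q·(S₀ − S) − 1.42·P_X = 2876 − 1.42 × 343.3 = 2388 kg O₂/d.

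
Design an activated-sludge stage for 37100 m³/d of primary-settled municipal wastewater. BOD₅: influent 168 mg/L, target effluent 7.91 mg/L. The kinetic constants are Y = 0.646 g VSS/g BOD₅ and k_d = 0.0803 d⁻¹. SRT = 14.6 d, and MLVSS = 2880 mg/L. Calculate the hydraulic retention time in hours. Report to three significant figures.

τ ≈ 5.79 h

Steady-state biomass mass balance: V·X·(1 + k_d·θ_c) = Y·Q·(S₀ − S)·θ_c, so V = 0.646 × 37100 × (168 − 7.91) × 14.6 / [2880 × (1 + 0.0803 × 14.6)] = 5.6×10^7 / 6256 = 8954 m³.
τ = V/Q = 8954/37100 = 0.2413 d, or 5.792 h.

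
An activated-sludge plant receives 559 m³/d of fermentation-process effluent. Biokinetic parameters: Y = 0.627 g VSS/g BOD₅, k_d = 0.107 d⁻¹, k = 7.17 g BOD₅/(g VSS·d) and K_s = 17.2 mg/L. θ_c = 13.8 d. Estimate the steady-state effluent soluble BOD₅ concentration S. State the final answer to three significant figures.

S ≈ 0.715 mg/L

For a completely mixed reactor with recycle the Lawrence–McCarty relation gives S = K_s·(1 + k_d·θ_c) / [θ_c·(Y·k − k_d) − 1] = 17.2 × (1 + 0.107 × 13.8) / [13.8 × (0.627 × 7.17 − 0.107) − 1] = 42.60 / 59.56 = 0.7152 mg/L.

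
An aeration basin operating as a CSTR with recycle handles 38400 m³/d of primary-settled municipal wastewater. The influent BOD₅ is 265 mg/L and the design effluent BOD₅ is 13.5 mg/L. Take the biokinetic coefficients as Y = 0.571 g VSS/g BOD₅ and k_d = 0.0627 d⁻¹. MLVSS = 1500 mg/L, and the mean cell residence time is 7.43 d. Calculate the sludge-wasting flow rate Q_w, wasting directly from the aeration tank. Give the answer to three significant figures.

Q_w ≈ 2510 m³/d

Steady-state biomass mass balance: V·X·(1 + k_d·θ_c) = Y·Q·(S₀ − S)·θ_c, so V = 0.571 × 38400 × (265 − 13.5) × 7.43 / [1500 × (1 + 0.0627 × 7.43)] = 4.1×10^7 / 2199 = 18634 m³.
With mixed-liquor wasting, θ_c = V/Q_w, so Q_w = V/θ_c = 18634/7.43 = 2508 m³/d.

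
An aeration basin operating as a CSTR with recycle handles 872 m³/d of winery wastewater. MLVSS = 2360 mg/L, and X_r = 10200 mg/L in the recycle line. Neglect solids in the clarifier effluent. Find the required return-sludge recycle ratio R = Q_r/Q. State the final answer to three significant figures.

Solids balance on the clarifier gives (1+R)X = R·X_r, so R = X/(X_r − X) = 2360 / (10200 − 2360) = 0.3010.

R ≈ 0.301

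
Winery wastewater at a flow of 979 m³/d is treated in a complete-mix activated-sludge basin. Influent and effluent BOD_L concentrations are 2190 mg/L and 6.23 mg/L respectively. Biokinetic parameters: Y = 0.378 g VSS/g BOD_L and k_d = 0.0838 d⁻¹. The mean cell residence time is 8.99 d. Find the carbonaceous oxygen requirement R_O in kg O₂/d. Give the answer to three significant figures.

Observed yield with endogenous decay: Y_obs = Y / (1 + k_d·θ_c) = 0.378 / (1 + 0.0838 × 8.99) = 0.378 / 1.753 = 0.2156 g VSS/g BOD_L.
Q·(S₀ − S) = 979 × (2190 − 6.23) × 10⁻³ = 2138 kg/d removed.
Net sludge production P_X = 0.2156 × 2138 = 460.9 kg VSS/d.
Carbonaceous O₂ demand = substrate oxidised − cell-mass equivalent = 2138 − 1.42 × 460.9 = 1483 kg O₂/d.

R_O ≈ 1480 kg O₂/d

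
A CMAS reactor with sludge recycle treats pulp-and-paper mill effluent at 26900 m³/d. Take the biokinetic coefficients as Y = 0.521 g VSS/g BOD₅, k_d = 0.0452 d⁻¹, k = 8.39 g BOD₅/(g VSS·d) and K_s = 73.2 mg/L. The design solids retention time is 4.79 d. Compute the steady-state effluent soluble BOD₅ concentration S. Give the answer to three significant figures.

S ≈ 4.52 mg/L

For a completely mixed reactor with recycle the Lawrence–McCarty relation gives S = K_s·(1 + k_d·θ_c) / [θ_c·(Y·k − k_d) − 1] = 73.2 × (1 + 0.0452 × 4.79) / [4.79 × (0.521 × 8.39 − 0.0452) − 1] = 89.05 / 19.72 = 4.515 mg/L.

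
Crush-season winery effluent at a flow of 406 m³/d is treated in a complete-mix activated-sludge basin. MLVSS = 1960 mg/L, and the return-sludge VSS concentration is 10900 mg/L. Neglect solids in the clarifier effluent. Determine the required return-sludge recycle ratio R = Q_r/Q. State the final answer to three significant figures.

Mass balance around the secondary clarifier (neglecting effluent solids): R = X / (X_r − X) = 1960 / (10900 − 1960) = 0.2192.

R ≈ 0.219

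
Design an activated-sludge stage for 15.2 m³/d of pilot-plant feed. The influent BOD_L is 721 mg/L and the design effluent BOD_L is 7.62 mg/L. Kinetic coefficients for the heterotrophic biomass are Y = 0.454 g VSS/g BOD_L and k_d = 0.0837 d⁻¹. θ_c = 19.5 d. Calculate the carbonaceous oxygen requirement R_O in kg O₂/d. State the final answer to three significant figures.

Y_obs = Y / (1 + k_d θ_c) = 0.454 / (1 + 0.0837 × 19.5) = 0.454 / 2.632 = 0.1725.
Substrate removed = Q·(S₀ − S) = 15.2 m³/d × (721 − 7.62) g/m³ = 1.08×10^4 g/d = 10.84 kg/d.
Biomass synthesised: P_X = Y_obs × 10.84 = 1.870 kg VSS/d.
R_O = Q·(S₀ − S) − 1.42·P_X = 10.84 − 1.42 × 1.870 = 8.188 kg O₂/d.

R_O ≈ 8.19 kg O₂/d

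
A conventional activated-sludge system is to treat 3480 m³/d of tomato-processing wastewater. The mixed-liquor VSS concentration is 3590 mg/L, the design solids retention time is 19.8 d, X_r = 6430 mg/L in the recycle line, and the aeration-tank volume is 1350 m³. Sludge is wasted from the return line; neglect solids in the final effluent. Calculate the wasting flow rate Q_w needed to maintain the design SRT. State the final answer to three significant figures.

Q_w ≈ 38.1 m³/d

Wasting from the return line (neglecting effluent solids): Q_w = V·X / (θ_c·X_r) = 1350 × 3590 / (19.8 × 6430) = 38.07 m³/d.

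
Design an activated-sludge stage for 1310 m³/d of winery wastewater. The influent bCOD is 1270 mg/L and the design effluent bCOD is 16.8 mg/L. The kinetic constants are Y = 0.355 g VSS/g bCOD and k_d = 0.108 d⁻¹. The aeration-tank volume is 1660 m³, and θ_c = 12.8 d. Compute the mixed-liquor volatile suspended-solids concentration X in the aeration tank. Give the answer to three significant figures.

X = Y·Q·ΔS·θ_c / [V·(1 + k_d θ_c)] = 0.355 × 1310 × (1270 − 16.8) × 12.8 / [1660 × (1 + 0.108 × 12.8)] = 1886 mg/L.

X ≈ 1890 mg/L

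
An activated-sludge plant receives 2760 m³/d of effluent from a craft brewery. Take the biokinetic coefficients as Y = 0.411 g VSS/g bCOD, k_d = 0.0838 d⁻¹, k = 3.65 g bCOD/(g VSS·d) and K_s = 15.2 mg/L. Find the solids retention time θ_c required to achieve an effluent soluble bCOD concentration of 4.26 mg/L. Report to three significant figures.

θ_c ≈ 4.09 d

At the target effluent, Y k S/(K_s+S) = 0.411×3.65×4.26/19.46 = 0.3284 d⁻¹.
θ_c = 1/(μ − k_d) = 1/(0.3284 − 0.0838) = 1/0.2446 = 4.088 d.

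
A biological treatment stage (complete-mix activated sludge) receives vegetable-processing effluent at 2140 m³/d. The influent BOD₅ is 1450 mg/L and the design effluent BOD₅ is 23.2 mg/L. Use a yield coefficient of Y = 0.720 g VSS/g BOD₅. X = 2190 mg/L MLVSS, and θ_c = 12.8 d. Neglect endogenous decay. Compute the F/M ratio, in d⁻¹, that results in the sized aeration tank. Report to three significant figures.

F/M ≈ 0.110 d⁻¹

Biomass mass balance (decay neglected): V·X = Y·Q·(S₀ − S)·θ_c, so V = 0.720 × 2140 × (1450 − 23.2) × 12.8 / 2190 = 12849 m³.
Food-to-microorganism ratio F/M = Q S₀ / (V X) = 2140 × 1450 / (12849 × 2190) = 0.1103 d⁻¹.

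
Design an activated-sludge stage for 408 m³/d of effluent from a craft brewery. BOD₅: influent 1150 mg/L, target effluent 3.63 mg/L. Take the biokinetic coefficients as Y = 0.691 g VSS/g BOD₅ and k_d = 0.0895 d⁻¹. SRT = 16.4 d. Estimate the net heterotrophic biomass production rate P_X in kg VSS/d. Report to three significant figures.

The observed yield is Y_obs = Y/(1 + k_d·θ_c) = 0.691 / (1 + 0.0895 × 16.4) = 0.691 / 2.468 = 0.2800 g VSS per g BOD₅ removed.
Q·(S₀ − S) = 408 × (1150 − 3.63) × 10⁻³ = 467.7 kg/d removed.
So the net sludge growth is P_X = 0.2800 × 467.7 = 131.0 kg VSS/d.

P_X ≈ 131 kg VSS/d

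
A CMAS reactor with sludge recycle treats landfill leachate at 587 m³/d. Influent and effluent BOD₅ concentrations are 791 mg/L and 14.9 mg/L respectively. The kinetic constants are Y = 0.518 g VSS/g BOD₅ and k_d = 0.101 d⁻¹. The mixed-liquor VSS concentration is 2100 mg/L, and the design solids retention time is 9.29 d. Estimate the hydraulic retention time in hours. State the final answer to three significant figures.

From the SRT design equation V = Y Q (S₀−S) θ_c / [X (1 + k_d θ_c)] = 0.518 × 587 × (791 − 14.9) × 9.29 / [2100 × (1 + 0.101 × 9.29)] = 2.19×10^6 / 4070 = 538.6 m³.
τ = V/Q = 538.6/587 = 0.9175 d, or 22.02 h.

τ ≈ 22.0 h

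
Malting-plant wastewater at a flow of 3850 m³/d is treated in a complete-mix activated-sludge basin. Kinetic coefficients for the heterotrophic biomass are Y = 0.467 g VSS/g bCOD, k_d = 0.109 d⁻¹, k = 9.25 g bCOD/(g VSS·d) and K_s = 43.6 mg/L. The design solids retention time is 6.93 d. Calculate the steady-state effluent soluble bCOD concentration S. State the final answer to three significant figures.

Effluent substrate depends only on kinetics and SRT: S = K_s(1 + k_d θ_c) / [θ_c(Yk − k_d) − 1] = 43.6 × (1 + 0.109 × 6.93) / [6.93 × (0.467 × 9.25 − 0.109) − 1] = 76.53 / 28.18 = 2.716 mg/L.

S ≈ 2.72 mg/L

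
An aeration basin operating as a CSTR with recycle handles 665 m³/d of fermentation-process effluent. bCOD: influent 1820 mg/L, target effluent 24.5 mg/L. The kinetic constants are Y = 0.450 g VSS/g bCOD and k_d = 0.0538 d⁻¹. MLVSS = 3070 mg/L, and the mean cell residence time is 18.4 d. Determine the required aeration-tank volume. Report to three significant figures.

V ≈ 1620 m³

Steady-state biomass mass balance: V·X·(1 + k_d·θ_c) = Y·Q·(S₀ − S)·θ_c, so V = 0.450 × 665 × (1820 − 24.5) × 18.4 / [3070 × (1 + 0.0538 × 18.4)] = 9.89×10^6 / 6109 = 1618 m³.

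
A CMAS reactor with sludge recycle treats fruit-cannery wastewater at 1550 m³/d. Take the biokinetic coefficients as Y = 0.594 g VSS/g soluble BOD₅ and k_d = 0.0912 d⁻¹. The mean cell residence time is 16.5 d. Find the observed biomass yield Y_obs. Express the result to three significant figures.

Y_obs ≈ 0.237 g VSS/g soluble BOD₅

Correct the yield for decay: Y_obs = Y/(1 + k_d θ_c) = 0.594 / (1 + 0.0912 × 16.5) = 0.594 / 2.505 = 0.2371.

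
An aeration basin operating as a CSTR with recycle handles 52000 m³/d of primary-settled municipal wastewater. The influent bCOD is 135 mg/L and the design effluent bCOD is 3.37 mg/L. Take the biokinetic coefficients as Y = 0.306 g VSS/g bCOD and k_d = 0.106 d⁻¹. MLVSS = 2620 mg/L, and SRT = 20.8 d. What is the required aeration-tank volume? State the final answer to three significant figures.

V ≈ 5190 m³

From the SRT design equation V = Y Q (S₀−S) θ_c / [X (1 + k_d θ_c)] = 0.306 × 52000 × (135 − 3.37) × 20.8 / [2620 × (1 + 0.106 × 20.8)] = 4.36×10^7 / 8397 = 5188 m³.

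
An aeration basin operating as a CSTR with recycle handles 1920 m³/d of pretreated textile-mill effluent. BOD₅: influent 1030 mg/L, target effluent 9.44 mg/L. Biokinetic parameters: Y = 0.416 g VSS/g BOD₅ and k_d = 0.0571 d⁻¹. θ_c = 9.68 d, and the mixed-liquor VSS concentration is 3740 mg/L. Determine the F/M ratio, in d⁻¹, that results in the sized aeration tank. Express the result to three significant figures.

F/M ≈ 0.389 d⁻¹

Steady-state biomass mass balance: V·X·(1 + k_d·θ_c) = Y·Q·(S₀ − S)·θ_c, so V = 0.416 × 1920 × (1030 − 9.44) × 9.68 / [3740 × (1 + 0.0571 × 9.68)] = 7.89×10^6 / 5807 = 1359 m³.
F/M = applied load / biomass = Q·S₀/(V·X) = 1920 × 1030 / (1359 × 3740) = 0.3892 d⁻¹.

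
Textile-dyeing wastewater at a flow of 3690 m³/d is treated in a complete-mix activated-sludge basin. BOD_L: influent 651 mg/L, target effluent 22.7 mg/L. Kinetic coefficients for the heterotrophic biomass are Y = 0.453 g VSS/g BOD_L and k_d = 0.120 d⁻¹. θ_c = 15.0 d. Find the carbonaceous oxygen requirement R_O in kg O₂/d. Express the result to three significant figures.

R_O ≈ 1790 kg O₂/d

Correct the yield for decay: Y_obs = Y/(1 + k_d θ_c) = 0.453 / (1 + 0.120 × 15.0) = 0.453 / 2.800 = 0.1618.
ΔS = 651 − 22.7 = 628.3 mg/L, so the substrate removal rate is 3690 × 628.3/1000 = 2318 kg BOD_L/d.
Net sludge production P_X = 0.1618 × 2318 = 375.1 kg VSS/d.
R_O = Q·(S₀ − S) − 1.42·P_X = 2318 − 1.42 × 375.1 = 1786 kg O₂/d.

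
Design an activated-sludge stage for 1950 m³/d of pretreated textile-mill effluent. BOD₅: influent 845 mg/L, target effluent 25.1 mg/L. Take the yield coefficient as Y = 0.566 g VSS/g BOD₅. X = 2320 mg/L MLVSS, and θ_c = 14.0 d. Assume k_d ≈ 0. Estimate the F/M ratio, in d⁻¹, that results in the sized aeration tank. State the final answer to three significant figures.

F/M ≈ 0.130 d⁻¹

V·X = Y·Q·ΔS·θ_c gives V = 0.566 × 1950 × (845 − 25.1) × 14.0 / 2320 = 5461 m³.
F/M = applied load / biomass = Q·S₀/(V·X) = 1950 × 845 / (5461 × 2320) = 0.1301 d⁻¹.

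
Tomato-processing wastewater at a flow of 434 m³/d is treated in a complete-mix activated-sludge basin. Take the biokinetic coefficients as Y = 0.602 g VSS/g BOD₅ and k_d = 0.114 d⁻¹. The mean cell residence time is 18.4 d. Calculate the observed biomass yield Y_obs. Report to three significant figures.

Observed yield with endogenous decay: Y_obs = Y / (1 + k_d·θ_c) = 0.602 / (1 + 0.114 × 18.4) = 0.602 / 3.098 = 0.1943 g VSS/g BOD₅.

Y_obs ≈ 0.194 g VSS/g BOD₅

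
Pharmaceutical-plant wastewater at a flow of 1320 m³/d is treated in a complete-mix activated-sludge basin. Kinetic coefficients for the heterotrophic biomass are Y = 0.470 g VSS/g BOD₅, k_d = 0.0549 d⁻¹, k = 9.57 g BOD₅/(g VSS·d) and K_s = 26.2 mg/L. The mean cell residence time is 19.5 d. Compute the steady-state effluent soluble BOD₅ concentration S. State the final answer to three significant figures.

For a completely mixed reactor with recycle the Lawrence–McCarty relation gives S = K_s·(1 + k_d·θ_c) / [θ_c·(Y·k − k_d) − 1] = 26.2 × (1 + 0.0549 × 19.5) / [19.5 × (0.470 × 9.57 − 0.0549) − 1] = 54.25 / 85.64 = 0.6335 mg/L.

S ≈ 0.633 mg/L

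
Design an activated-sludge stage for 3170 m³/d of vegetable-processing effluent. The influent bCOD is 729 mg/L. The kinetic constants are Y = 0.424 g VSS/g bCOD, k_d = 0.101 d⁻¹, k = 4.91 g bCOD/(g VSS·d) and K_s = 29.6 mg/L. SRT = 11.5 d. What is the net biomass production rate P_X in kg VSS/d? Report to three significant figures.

P_X ≈ 451 kg VSS/d

Effluent substrate depends only on kinetics and SRT: S = K_s(1 + k_d θ_c) / [θ_c(Yk − k_d) − 1] = 29.6 × (1 + 0.101 × 11.5) / [11.5 × (0.424 × 4.91 − 0.101) − 1] = 63.98 / 21.78 = 2.938 mg/L.
Observed yield with endogenous decay: Y_obs = Y / (1 + k_d·θ_c) = 0.424 / (1 + 0.101 × 11.5) = 0.424 / 2.162 = 0.1962 g VSS/g bCOD.
Q·(S₀ − S) = 3170 × (729 − 2.94) × 10⁻³ = 2302 kg/d removed.
P_X = Y_obs · Q(S₀ − S) = 0.1962 × 2302 = 451.5 kg VSS/d.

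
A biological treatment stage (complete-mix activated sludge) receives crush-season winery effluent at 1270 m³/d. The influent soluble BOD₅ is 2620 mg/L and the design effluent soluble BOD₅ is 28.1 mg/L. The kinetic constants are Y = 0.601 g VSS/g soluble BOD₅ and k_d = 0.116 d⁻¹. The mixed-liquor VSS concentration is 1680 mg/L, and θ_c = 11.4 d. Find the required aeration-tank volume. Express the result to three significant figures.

Steady-state biomass mass balance: V·X·(1 + k_d·θ_c) = Y·Q·(S₀ − S)·θ_c, so V = 0.601 × 1270 × (2620 − 28.1) × 11.4 / [1680 × (1 + 0.116 × 11.4)] = 2.26×10^7 / 3902 = 5780 m³.

V ≈ 5780 m³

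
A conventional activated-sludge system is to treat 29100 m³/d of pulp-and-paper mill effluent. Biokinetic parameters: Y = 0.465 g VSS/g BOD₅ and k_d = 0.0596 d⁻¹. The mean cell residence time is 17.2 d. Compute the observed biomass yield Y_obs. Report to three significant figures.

The observed yield is Y_obs = Y/(1 + k_d·θ_c) = 0.465 / (1 + 0.0596 × 17.2) = 0.465 / 2.025 = 0.2296 g VSS per g BOD₅ removed.

Y_obs ≈ 0.230 g VSS/g BOD₅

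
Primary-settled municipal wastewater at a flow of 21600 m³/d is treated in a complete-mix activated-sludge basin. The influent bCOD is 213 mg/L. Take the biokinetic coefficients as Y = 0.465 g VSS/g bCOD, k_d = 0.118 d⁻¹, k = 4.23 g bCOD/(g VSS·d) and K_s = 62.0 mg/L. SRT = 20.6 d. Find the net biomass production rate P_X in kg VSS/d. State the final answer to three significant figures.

P_X ≈ 607 kg VSS/d

From the Monod/SRT balance for a CMAS, S = K_s·(1+k_d θ_c)/[θ_c·(Y k − k_d) − 1] = 62.0 × (1 + 0.118 × 20.6) / [20.6 × (0.465 × 4.23 − 0.118) − 1] = 212.7 / 37.09 = 5.735 mg/L.
The observed yield is Y_obs = Y/(1 + k_d·θ_c) = 0.465 / (1 + 0.118 × 20.6) = 0.465 / 3.431 = 0.1355 g VSS per g bCOD removed.
ΔS = 213 − 5.74 = 207.3 mg/L, so the substrate removal rate is 21600 × 207.3/1000 = 4477 kg bCOD/d.
So the net sludge growth is P_X = 0.1355 × 4477 = 606.8 kg VSS/d.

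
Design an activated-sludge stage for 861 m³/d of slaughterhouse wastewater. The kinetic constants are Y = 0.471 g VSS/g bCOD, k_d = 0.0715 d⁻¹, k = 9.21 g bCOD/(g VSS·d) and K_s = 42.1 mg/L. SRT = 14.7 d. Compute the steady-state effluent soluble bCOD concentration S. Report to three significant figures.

S ≈ 1.40 mg/L

For a completely mixed reactor with recycle the Lawrence–McCarty relation gives S = K_s·(1 + k_d·θ_c) / [θ_c·(Y·k − k_d) − 1] = 42.1 × (1 + 0.0715 × 14.7) / [14.7 × (0.471 × 9.21 − 0.0715) − 1] = 86.35 / 61.72 = 1.399 mg/L.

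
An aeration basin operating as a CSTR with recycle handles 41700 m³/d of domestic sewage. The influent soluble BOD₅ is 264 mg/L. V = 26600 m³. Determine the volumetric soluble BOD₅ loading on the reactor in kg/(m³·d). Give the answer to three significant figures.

L_v = Q S₀ / V = 41700 × 264 × 10⁻³ / 26600 = 0.4139 kg/(m³·d).

L_v ≈ 0.414 kg soluble BOD₅/(m³·d)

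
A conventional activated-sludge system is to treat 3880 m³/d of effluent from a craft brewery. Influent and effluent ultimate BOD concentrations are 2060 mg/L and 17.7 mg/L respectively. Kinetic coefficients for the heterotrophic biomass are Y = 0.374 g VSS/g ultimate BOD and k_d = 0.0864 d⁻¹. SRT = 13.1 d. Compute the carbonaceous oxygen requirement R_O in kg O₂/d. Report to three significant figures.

R_O ≈ 5950 kg O₂/d

The observed yield is Y_obs = Y/(1 + k_d·θ_c) = 0.374 / (1 + 0.0864 × 13.1) = 0.374 / 2.132 = 0.1754 g VSS per g ultimate BOD removed.
Substrate removed = Q·(S₀ − S) = 3880 m³/d × (2060 − 17.7) g/m³ = 7.92×10^6 g/d = 7924 kg/d.
Net sludge production P_X = 0.1754 × 7924 = 1390 kg VSS/d.
Carbonaceous O₂ demand = substrate oxidised − cell-mass equivalent = 7924 − 1.42 × 1390 = 5950 kg O₂/d.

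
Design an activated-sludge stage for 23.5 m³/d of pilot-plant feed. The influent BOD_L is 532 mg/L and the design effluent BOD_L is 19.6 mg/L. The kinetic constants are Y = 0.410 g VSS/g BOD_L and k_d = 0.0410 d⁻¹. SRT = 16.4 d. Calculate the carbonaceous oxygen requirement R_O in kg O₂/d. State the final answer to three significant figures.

R_O ≈ 7.85 kg O₂/d

Y_obs = Y / (1 + k_d θ_c) = 0.410 / (1 + 0.0410 × 16.4) = 0.410 / 1.672 = 0.2452.
Substrate removed = Q·(S₀ − S) = 23.5 m³/d × (532 − 19.6) g/m³ = 1.2×10^4 g/d = 12.04 kg/d.
P_X = Y_obs·Q·(S₀ − S) = 0.2452 × 12.04 = 2.952 kg VSS/d.
R_O = Q·(S₀ − S) − 1.42·P_X = 12.04 − 1.42 × 2.952 = 7.850 kg O₂/d.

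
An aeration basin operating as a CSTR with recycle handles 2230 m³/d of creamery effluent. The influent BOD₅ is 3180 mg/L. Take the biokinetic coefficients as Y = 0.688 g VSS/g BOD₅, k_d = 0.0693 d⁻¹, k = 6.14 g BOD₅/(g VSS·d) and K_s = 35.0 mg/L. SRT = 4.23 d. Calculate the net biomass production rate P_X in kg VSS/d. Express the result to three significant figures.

For a completely mixed reactor with recycle the Lawrence–McCarty relation gives S = K_s·(1 + k_d·θ_c) / [θ_c·(Y·k − k_d) − 1] = 35.0 × (1 + 0.0693 × 4.23) / [4.23 × (0.688 × 6.14 − 0.0693) − 1] = 45.26 / 16.58 = 2.730 mg/L.
Correct the yield for decay: Y_obs = Y/(1 + k_d θ_c) = 0.688 / (1 + 0.0693 × 4.23) = 0.688 / 1.293 = 0.5320.
Mass of BOD₅ removed per day: Q(S₀ − S) = 2230 × 3177 g/m³ = 7085 kg/d.
P_X = Y_obs · Q(S₀ − S) = 0.5320 × 7085 = 3770 kg VSS/d.

P_X ≈ 3770 kg VSS/d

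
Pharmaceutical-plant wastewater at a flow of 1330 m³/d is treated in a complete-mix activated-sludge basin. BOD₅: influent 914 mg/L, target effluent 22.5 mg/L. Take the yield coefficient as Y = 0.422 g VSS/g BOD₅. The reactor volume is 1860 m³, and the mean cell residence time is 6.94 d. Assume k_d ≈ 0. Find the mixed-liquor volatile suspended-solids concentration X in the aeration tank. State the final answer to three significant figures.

From V·X = Y·Q·(S₀ − S)·θ_c (decay neglected): X = 0.422 × 1330 × (914 − 22.5) × 6.94 / 1860 = 1867 mg/L.

X ≈ 1870 mg/L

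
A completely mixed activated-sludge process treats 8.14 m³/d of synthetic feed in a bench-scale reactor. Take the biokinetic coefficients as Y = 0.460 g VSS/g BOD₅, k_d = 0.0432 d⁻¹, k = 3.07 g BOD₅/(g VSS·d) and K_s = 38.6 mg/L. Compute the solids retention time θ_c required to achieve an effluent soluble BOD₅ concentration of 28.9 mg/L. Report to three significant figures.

Specific growth rate at S = 28.9 mg/L: μ = YkS/(K_s+S) = 0.460·3.07·28.9/(38.6+28.9) = 0.6046 d⁻¹.
1/θ_c = 0.6046 − 0.0432 = 0.5614 d⁻¹, so θ_c = 1.781 d.

θ_c ≈ 1.78 d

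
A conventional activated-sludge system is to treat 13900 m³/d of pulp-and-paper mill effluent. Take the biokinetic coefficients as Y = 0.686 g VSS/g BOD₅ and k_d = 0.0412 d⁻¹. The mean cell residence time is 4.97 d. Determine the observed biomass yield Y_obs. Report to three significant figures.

Correct the yield for decay: Y_obs = Y/(1 + k_d θ_c) = 0.686 / (1 + 0.0412 × 4.97) = 0.686 / 1.205 = 0.5694.

Y_obs ≈ 0.569 g VSS/g BOD₅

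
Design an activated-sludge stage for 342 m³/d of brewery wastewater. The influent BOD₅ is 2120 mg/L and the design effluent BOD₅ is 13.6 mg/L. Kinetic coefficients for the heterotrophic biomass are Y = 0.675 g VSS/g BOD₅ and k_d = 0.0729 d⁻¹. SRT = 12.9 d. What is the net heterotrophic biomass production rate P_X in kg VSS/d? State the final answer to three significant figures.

P_X ≈ 251 kg VSS/d

Observed yield with endogenous decay: Y_obs = Y / (1 + k_d·θ_c) = 0.675 / (1 + 0.0729 × 12.9) = 0.675 / 1.940 = 0.3479 g VSS/g BOD₅.
Substrate removed = Q·(S₀ − S) = 342 m³/d × (2120 − 13.6) g/m³ = 7.2×10^5 g/d = 720.4 kg/d.
P_X = Y_obs · Q(S₀ − S) = 0.3479 × 720.4 = 250.6 kg VSS/d.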